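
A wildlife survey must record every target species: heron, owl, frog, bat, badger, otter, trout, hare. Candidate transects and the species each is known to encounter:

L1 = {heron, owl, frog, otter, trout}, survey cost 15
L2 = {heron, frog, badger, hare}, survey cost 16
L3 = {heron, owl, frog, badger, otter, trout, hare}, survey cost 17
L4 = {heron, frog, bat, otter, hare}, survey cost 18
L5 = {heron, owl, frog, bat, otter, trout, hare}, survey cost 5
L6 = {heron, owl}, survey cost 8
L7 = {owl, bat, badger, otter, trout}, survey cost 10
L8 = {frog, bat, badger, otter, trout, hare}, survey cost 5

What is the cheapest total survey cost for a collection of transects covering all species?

L5, L8 cover every species at survey cost 5 + 5 = 10.
Any cover uses at least 2 transects; among all covering selections none totals below 10.

10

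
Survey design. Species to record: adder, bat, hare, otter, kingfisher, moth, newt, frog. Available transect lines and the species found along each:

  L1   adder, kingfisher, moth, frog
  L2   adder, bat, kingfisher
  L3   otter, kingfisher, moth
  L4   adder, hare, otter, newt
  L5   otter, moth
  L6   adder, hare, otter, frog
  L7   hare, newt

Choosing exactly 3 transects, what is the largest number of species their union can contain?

8

Choosing L1, L2, L4 covers {adder, bat, hare, otter, kingfisher, moth, newt, frog} — 8 species.
That is all 8 species.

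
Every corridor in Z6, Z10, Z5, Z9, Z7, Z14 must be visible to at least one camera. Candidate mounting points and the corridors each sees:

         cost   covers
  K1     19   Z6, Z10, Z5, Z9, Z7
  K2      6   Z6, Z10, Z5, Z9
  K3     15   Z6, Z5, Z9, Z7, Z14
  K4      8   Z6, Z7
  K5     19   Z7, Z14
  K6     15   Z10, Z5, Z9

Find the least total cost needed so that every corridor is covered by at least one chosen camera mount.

21

K2, K3 cover every corridor at cost 6 + 15 = 21.
Any cover uses at least 2 camera mounts; among all covering selections none totals below 21.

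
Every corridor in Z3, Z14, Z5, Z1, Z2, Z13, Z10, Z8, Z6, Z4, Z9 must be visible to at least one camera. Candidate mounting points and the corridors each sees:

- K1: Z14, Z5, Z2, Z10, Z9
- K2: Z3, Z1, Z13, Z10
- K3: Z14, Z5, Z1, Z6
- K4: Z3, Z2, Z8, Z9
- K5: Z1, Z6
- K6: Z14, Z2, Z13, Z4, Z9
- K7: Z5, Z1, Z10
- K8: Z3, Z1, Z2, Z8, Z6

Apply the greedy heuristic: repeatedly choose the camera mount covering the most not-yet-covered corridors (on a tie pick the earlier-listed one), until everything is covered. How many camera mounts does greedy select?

Pick 1: K1 covers 5 new corridors (Z14, Z5, Z2, Z10, Z9).
Pick 2: K8 covers 4 new corridors (Z3, Z1, Z8, Z6).
Pick 3: K6 covers 2 new corridors (Z13, Z4).
Greedy uses 3 camera mounts.

3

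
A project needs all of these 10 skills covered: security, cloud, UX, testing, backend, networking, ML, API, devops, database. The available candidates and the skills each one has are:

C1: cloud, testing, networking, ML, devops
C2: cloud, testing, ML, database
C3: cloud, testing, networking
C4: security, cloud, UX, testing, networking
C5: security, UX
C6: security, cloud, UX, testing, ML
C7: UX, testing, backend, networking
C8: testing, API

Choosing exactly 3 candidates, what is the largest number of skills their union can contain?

8

Choosing C1, C2, C4 covers {security, cloud, UX, testing, networking, ML, devops, database} — 8 skills.
No choice of 3 candidates does better; here backend, API are left uncovered.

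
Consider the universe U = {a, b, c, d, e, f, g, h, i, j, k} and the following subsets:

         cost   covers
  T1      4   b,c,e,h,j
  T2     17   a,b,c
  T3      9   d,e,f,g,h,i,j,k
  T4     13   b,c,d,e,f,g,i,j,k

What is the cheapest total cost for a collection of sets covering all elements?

26

T2, T3 cover every element at cost 17 + 9 = 26.
Any cover uses at least 2 sets; among all covering selections none totals below 26.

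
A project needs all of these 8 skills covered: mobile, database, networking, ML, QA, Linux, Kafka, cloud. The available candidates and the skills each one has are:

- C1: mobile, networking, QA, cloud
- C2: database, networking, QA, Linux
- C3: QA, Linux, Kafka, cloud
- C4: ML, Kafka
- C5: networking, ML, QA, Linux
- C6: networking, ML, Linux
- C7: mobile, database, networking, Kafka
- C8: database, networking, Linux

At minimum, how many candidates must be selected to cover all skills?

3

C1, C2, C4 together cover {mobile, database, networking, ML, QA, Linux, Kafka, cloud} — every skill.
No 2 of the 8 candidates cover everything (all 28 pairs fall short), so 3 is minimum.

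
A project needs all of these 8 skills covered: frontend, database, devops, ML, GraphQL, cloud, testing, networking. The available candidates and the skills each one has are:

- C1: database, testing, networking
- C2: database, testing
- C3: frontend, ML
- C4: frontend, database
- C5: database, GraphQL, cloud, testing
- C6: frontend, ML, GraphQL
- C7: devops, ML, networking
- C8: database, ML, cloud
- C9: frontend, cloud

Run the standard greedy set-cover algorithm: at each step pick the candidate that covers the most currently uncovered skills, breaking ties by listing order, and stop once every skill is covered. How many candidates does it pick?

Pick 1: C5 covers 4 new skills (database, GraphQL, cloud, testing).
Pick 2: C7 covers 3 new skills (devops, ML, networking).
Pick 3: C3 covers 1 new skills (frontend).
Greedy uses 3 candidates.

3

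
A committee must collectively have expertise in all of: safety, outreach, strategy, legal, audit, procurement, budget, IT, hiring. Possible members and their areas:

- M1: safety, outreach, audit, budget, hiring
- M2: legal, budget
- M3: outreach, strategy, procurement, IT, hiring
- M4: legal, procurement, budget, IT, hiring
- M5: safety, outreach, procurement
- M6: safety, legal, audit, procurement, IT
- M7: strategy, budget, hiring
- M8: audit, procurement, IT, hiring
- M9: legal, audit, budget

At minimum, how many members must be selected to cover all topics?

M1, M2, M3 together cover {safety, outreach, strategy, legal, audit, procurement, budget, IT, hiring} — every topic.
No 2 of the 9 members cover everything (all 36 pairs fall short), so 3 is minimum.

3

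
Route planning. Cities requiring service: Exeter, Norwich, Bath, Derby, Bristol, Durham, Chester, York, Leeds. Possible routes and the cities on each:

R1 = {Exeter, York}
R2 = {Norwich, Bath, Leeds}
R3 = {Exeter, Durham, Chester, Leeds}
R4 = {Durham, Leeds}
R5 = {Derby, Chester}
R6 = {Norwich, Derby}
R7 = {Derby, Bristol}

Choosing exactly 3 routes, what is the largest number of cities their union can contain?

8

Choosing R2, R3, R7 covers {Exeter, Norwich, Bath, Derby, Bristol, Durham, Chester, Leeds} — 8 cities.
No choice of 3 routes does better; here York is left uncovered.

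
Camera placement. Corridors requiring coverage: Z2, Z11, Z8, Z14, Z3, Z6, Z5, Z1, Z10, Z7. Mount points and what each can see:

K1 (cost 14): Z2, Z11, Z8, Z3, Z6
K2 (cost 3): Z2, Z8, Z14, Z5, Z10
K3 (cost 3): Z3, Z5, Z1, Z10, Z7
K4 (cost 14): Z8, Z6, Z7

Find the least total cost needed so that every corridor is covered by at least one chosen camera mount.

K1, K2, K3 cover every corridor at cost 14 + 3 + 3 = 20.
Any cover uses at least 3 camera mounts; among all covering selections none totals below 20.

20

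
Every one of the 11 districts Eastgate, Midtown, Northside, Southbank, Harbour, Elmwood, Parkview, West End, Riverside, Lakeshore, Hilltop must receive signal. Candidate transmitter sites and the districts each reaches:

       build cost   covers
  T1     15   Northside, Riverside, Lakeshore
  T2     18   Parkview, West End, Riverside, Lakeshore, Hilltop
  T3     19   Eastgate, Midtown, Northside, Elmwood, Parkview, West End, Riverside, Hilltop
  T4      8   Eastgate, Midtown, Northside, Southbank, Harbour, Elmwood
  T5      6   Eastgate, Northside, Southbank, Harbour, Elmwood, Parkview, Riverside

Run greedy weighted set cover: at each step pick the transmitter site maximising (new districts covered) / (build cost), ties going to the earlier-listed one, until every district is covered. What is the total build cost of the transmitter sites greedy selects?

32

Pick 1: T5 adds 7 new (Eastgate, Northside, Southbank, Harbour, Elmwood, Parkview, Riverside) at build cost 6 (ratio 7/6).
Pick 2: T2 adds 3 new (West End, Lakeshore, Hilltop) at build cost 18 (ratio 3/18).
Pick 3: T4 adds 1 new (Midtown) at build cost 8 (ratio 1/8).
Greedy total build cost: 6 + 18 + 8 = 32. (The true optimum is 26, so greedy overshoots here.)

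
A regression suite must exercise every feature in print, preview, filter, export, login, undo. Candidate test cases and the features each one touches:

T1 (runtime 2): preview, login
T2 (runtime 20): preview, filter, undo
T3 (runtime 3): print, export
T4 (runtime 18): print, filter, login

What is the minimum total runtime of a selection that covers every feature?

T1, T2, T3 cover every feature at runtime 2 + 20 + 3 = 25.
Any cover uses at least 3 test cases; among all covering selections none totals below 25.

25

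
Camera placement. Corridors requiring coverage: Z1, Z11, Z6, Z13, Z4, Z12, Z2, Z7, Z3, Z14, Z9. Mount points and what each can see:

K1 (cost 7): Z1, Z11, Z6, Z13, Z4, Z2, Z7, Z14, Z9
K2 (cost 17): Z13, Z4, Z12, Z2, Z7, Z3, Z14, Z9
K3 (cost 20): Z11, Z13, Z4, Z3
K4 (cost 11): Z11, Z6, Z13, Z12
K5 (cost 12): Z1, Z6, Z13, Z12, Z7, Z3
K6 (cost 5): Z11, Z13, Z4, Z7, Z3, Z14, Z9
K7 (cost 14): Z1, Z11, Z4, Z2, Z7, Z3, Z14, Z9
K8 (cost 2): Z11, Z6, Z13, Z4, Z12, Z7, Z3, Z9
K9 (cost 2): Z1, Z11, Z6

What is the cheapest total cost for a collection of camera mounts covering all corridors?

K1, K8 cover every corridor at cost 7 + 2 = 9.
Any cover uses at least 2 camera mounts; among all covering selections none totals below 9.

9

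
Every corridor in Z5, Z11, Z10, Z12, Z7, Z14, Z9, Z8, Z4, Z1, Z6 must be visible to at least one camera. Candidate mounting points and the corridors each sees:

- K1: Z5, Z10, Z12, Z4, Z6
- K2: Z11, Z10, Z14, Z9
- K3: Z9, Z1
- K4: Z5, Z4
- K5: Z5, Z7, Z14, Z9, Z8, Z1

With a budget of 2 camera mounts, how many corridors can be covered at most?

10

Choosing K1, K5 covers {Z5, Z10, Z12, Z7, Z14, Z9, Z8, Z4, Z1, Z6} — 10 corridors.
No choice of 2 camera mounts does better; here Z11 is left uncovered.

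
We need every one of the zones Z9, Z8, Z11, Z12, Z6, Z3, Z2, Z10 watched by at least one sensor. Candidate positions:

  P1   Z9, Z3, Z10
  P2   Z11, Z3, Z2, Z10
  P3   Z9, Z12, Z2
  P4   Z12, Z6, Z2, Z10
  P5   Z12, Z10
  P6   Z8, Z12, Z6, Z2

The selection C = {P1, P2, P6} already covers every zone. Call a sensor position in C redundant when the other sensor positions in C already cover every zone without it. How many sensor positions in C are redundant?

0

Drop P1: Z9 uncovered — not redundant.
Drop P2: Z11 uncovered — not redundant.
Drop P6: Z8, Z12, Z6 uncovered — not redundant.
None of the sensor positions in C is redundant.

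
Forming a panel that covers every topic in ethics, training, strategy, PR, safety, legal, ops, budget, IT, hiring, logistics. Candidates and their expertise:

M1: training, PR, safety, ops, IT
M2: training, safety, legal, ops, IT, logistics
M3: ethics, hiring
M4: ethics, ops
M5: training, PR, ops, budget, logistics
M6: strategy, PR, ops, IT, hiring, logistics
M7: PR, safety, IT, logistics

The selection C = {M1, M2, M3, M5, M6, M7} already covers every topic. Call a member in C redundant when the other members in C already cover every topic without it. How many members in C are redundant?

Drop M1: the rest still cover every topic — redundant.
Drop M2: legal uncovered — not redundant.
Drop M3: ethics uncovered — not redundant.
Drop M5: budget uncovered — not redundant.
Drop M6: strategy uncovered — not redundant.
Drop M7: the rest still cover every topic — redundant.
2 redundant: M1, M7.

2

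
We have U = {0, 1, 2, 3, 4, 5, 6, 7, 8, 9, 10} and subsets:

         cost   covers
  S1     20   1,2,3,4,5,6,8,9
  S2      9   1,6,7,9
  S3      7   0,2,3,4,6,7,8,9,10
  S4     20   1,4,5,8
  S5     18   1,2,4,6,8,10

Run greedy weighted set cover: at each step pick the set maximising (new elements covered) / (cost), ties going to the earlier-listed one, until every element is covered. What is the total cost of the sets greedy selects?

Pick 1: S3 adds 9 new (0, 2, 3, 4, 6, 7, 8, 9, 10) at cost 7 (ratio 9/7).
Pick 2: S2 adds 1 new (1) at cost 9 (ratio 1/9).
Pick 3: S1 adds 1 new (5) at cost 20 (ratio 1/20).
Greedy total cost: 7 + 9 + 20 = 36. (The true optimum is 27, so greedy overshoots here.)

36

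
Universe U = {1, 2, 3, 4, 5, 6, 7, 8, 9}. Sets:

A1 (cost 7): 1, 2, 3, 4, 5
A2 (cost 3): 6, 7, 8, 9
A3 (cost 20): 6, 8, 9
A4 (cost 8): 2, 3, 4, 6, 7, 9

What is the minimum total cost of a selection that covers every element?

10

A1, A2 cover every element at cost 7 + 3 = 10.
Any cover uses at least 2 sets; among all covering selections none totals below 10.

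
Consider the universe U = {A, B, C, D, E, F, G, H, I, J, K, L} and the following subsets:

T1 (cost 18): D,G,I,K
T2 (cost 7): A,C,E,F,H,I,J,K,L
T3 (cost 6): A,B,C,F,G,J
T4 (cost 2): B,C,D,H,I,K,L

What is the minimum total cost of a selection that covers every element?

T2, T3, T4 cover every element at cost 7 + 6 + 2 = 15.
Any cover uses at least 3 sets; among all covering selections none totals below 15.

15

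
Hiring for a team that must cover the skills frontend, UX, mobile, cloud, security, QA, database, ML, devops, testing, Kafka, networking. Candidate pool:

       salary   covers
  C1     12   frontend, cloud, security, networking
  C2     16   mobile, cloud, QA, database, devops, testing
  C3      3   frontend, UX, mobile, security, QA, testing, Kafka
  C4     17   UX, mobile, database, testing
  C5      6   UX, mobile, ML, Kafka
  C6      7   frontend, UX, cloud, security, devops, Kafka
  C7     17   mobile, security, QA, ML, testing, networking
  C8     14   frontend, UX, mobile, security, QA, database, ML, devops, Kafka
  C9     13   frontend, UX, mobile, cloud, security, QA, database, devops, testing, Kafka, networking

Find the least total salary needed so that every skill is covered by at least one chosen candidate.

19

C5, C9 cover every skill at salary 6 + 13 = 19.
Any cover uses at least 2 candidates; among all covering selections none totals below 19.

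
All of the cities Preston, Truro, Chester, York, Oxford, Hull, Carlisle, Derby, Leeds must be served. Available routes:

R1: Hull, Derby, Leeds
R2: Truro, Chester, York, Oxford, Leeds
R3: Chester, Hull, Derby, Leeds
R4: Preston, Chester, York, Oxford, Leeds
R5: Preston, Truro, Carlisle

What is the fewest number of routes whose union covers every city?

R1, R2, R5 together cover {Preston, Truro, Chester, York, Oxford, Hull, Carlisle, Derby, Leeds} — every city.
No 2 of the 5 routes cover everything (all 10 pairs fall short), so 3 is minimum.

3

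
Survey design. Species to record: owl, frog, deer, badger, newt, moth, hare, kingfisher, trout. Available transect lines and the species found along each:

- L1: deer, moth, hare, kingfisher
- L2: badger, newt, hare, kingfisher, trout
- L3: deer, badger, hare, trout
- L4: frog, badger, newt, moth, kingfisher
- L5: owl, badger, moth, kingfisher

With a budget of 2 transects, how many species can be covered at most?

Choosing L3, L4 covers {frog, deer, badger, newt, moth, hare, kingfisher, trout} — 8 species.
No choice of 2 transects does better; here owl is left uncovered.

8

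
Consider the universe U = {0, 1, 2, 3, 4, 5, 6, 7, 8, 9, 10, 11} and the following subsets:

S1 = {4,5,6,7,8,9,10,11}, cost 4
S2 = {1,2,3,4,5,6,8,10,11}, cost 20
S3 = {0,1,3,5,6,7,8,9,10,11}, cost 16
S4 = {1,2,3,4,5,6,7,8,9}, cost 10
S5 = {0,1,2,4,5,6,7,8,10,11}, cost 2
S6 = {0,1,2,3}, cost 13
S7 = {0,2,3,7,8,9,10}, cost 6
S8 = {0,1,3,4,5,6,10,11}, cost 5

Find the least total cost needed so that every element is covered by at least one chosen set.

S5, S7 cover every element at cost 2 + 6 = 8.
Any cover uses at least 2 sets; among all covering selections none totals below 8.

8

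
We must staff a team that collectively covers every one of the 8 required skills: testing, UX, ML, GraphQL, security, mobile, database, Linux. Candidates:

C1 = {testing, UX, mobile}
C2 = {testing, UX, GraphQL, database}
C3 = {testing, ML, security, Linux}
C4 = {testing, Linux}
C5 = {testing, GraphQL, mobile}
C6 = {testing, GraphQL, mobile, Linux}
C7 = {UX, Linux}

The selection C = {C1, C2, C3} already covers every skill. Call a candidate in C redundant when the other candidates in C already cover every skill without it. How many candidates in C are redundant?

Drop C1: mobile uncovered — not redundant.
Drop C2: GraphQL, database uncovered — not redundant.
Drop C3: ML, security, Linux uncovered — not redundant.
None of the candidates in C is redundant.

0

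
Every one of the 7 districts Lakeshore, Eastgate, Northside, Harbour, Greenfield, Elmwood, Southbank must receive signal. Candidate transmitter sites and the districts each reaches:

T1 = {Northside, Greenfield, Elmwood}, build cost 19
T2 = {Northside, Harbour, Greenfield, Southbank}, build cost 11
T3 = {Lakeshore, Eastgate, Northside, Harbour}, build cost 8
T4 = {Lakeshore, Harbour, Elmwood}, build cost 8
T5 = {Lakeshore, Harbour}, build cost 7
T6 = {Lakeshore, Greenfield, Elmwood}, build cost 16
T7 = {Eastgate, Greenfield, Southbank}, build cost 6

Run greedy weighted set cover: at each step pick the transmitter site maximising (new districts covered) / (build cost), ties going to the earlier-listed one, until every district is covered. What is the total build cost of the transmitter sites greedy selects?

22

Pick 1: T3 adds 4 new (Lakeshore, Eastgate, Northside, Harbour) at build cost 8 (ratio 4/8).
Pick 2: T7 adds 2 new (Greenfield, Southbank) at build cost 6 (ratio 2/6).
Pick 3: T4 adds 1 new (Elmwood) at build cost 8 (ratio 1/8).
Greedy total build cost: 8 + 6 + 8 = 22.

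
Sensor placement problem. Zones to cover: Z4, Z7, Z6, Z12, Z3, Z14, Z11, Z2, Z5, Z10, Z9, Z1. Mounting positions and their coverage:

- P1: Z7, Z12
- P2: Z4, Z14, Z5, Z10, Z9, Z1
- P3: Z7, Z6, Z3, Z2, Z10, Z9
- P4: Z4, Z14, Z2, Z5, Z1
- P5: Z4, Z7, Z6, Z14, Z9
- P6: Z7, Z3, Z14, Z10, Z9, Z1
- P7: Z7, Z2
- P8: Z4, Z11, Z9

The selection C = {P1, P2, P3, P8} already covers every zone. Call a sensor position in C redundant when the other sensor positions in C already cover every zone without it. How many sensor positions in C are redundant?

Drop P1: Z12 uncovered — not redundant.
Drop P2: Z14, Z5, Z1 uncovered — not redundant.
Drop P3: Z6, Z3, Z2 uncovered — not redundant.
Drop P8: Z11 uncovered — not redundant.
None of the sensor positions in C is redundant.

0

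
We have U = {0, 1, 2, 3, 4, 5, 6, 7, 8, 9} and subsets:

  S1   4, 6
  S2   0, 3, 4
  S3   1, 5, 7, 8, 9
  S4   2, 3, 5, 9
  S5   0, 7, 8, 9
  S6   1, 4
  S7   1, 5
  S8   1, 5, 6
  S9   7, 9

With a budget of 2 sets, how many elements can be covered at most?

Choosing S2, S3 covers {0, 1, 3, 4, 5, 7, 8, 9} — 8 elements.
No choice of 2 sets does better; here 2, 6 are left uncovered.

8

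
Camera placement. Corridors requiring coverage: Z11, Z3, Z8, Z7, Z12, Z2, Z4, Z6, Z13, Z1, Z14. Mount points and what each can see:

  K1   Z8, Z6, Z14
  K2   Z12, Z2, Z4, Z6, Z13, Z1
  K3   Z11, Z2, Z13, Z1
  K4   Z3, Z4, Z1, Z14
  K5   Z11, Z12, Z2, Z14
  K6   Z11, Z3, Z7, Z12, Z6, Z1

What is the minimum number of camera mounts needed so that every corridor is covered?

K1, K2, K6 together cover {Z11, Z3, Z8, Z7, Z12, Z2, Z4, Z6, Z13, Z1, Z14} — every corridor.
No 2 of the 6 camera mounts cover everything (all 15 pairs fall short), so 3 is minimum.

3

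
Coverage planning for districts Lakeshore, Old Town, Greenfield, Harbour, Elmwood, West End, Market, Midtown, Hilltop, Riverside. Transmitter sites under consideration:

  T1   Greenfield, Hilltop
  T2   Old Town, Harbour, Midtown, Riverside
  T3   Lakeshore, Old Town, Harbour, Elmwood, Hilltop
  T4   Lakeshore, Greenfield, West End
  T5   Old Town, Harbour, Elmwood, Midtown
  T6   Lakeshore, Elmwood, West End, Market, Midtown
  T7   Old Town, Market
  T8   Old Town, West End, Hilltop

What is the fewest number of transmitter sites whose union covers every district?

3

T1, T2, T6 together cover {Lakeshore, Old Town, Greenfield, Harbour, Elmwood, West End, Market, Midtown, Hilltop, Riverside} — every district.
No 2 of the 8 transmitter sites cover everything (all 28 pairs fall short), so 3 is minimum.
Greedy (largest uncovered first) would take T3, T6, T1, T2 — 4 transmitter sites — but 3 suffice.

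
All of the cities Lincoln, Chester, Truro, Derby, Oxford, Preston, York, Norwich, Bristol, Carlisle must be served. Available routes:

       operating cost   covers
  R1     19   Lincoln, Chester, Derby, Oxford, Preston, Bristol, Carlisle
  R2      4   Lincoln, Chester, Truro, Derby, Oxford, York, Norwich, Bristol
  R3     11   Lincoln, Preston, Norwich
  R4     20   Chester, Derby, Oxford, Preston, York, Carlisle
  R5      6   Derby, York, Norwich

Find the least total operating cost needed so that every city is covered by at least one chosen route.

R1, R2 cover every city at operating cost 19 + 4 = 23.
Any cover uses at least 2 routes; among all covering selections none totals below 23.

23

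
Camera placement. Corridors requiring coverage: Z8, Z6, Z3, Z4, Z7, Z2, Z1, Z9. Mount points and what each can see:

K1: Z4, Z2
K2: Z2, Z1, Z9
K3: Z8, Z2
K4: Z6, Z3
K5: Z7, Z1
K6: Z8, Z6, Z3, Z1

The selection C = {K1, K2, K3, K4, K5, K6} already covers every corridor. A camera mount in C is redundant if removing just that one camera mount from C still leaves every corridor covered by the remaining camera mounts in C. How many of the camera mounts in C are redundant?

Drop K1: Z4 uncovered — not redundant.
Drop K2: Z9 uncovered — not redundant.
Drop K3: the rest still cover every corridor — redundant.
Drop K4: the rest still cover every corridor — redundant.
Drop K5: Z7 uncovered — not redundant.
Drop K6: the rest still cover every corridor — redundant.
3 redundant: K3, K4, K6.

3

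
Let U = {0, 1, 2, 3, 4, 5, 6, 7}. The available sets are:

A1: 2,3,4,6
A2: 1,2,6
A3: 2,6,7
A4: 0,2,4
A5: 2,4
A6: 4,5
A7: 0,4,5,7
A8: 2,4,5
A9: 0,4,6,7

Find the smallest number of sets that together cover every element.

3

A1, A2, A7 together cover {0, 1, 2, 3, 4, 5, 6, 7} — every element.
No 2 of the 9 sets cover everything (all 36 pairs fall short), so 3 is minimum.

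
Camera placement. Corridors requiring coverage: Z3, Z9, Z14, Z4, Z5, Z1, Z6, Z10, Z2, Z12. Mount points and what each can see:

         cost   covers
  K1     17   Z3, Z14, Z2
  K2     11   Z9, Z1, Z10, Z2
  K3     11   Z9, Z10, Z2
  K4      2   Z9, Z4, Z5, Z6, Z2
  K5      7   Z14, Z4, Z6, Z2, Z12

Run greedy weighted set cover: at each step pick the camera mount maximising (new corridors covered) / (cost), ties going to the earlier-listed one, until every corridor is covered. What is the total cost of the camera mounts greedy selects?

Pick 1: K4 adds 5 new (Z9, Z4, Z5, Z6, Z2) at cost 2 (ratio 5/2).
Pick 2: K5 adds 2 new (Z14, Z12) at cost 7 (ratio 2/7).
Pick 3: K2 adds 2 new (Z1, Z10) at cost 11 (ratio 2/11).
Pick 4: K1 adds 1 new (Z3) at cost 17 (ratio 1/17).
Greedy total cost: 2 + 7 + 11 + 17 = 37.

37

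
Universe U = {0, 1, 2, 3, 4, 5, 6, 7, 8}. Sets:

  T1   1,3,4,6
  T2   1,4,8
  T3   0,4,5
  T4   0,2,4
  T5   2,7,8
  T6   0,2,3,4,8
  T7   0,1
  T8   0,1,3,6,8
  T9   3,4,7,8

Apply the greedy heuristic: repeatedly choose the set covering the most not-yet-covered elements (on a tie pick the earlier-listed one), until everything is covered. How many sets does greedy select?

Pick 1: T6 covers 5 new elements (0, 2, 3, 4, 8).
Pick 2: T1 covers 2 new elements (1, 6).
Pick 3: T3 covers 1 new elements (5).
Pick 4: T5 covers 1 new elements (7).
Greedy uses 4 sets. (The true minimum is 3.)

4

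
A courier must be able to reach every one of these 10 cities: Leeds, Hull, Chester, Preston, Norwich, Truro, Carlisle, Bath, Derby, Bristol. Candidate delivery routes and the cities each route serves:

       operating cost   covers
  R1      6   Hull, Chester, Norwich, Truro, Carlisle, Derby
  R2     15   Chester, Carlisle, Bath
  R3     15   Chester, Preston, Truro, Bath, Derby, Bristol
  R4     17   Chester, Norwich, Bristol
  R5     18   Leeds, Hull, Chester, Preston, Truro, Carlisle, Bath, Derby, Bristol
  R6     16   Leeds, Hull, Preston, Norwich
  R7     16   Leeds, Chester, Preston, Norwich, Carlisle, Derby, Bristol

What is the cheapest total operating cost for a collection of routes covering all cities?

24

R1, R5 cover every city at operating cost 6 + 18 = 24.
Any cover uses at least 2 routes; among all covering selections none totals below 24.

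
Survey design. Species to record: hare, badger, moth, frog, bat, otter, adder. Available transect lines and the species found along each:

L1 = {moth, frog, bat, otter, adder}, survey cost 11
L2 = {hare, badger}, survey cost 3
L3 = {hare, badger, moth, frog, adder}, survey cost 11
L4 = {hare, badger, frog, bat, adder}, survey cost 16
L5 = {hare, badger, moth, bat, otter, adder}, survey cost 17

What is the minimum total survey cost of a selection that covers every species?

L1, L2 cover every species at survey cost 11 + 3 = 14.
Any cover uses at least 2 transects; among all covering selections none totals below 14.

14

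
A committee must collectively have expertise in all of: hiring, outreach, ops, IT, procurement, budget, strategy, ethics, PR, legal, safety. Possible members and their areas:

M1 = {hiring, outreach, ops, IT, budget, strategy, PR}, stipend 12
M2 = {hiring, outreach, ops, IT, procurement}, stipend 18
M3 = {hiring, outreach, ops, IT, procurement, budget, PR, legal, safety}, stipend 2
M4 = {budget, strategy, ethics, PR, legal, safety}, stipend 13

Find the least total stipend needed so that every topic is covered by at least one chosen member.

M3, M4 cover every topic at stipend 2 + 13 = 15.
Any cover uses at least 2 members; among all covering selections none totals below 15.

15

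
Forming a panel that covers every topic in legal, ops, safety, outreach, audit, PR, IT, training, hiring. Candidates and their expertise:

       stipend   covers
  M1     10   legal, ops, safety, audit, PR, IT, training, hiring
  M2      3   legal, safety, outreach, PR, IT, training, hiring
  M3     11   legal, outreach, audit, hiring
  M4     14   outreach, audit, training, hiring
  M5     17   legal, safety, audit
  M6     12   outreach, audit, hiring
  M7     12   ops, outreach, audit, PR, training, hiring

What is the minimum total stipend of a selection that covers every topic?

M1, M2 cover every topic at stipend 10 + 3 = 13.
Any cover uses at least 2 members; among all covering selections none totals below 13.

13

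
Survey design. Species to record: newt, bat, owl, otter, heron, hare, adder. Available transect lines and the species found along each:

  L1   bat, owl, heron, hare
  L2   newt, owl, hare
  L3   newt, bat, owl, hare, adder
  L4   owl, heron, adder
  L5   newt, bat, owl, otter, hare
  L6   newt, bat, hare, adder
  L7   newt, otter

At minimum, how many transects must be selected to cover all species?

L4, L5 together cover {newt, bat, owl, otter, heron, hare, adder} — every species.
No single transect contains all 7 species, so 2 is optimal.
Greedy (largest uncovered first) would take L3, L1, L5 — 3 transects — but 2 suffice.

2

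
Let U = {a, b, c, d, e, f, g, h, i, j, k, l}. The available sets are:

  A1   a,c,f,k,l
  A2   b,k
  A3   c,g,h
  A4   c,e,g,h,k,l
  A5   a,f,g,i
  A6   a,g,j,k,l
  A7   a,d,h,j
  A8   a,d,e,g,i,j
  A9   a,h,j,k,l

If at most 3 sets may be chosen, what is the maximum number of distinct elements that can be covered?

11

Choosing A1, A2, A8 covers {a, b, c, d, e, f, g, i, j, k, l} — 11 elements.
No choice of 3 sets does better; here h is left uncovered.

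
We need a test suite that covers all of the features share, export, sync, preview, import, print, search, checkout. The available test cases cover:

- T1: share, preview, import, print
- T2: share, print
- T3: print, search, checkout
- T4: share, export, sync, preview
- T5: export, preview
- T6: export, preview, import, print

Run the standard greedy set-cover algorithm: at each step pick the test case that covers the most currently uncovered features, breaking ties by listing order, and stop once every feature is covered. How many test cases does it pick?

3

Pick 1: T1 covers 4 new features (share, preview, import, print).
Pick 2: T3 covers 2 new features (search, checkout).
Pick 3: T4 covers 2 new features (export, sync).
Greedy uses 3 test cases.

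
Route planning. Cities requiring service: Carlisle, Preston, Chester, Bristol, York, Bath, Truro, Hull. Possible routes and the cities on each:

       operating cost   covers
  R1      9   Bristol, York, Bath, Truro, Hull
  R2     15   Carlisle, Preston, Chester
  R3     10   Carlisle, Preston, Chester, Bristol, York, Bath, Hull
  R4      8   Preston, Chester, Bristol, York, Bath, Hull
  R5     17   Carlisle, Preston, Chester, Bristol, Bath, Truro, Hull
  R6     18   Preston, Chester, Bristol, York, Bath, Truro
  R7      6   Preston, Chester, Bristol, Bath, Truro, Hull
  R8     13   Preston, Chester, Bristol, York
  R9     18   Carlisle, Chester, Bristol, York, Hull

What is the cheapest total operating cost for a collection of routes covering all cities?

R3, R7 cover every city at operating cost 10 + 6 = 16.
Any cover uses at least 2 routes; among all covering selections none totals below 16.

16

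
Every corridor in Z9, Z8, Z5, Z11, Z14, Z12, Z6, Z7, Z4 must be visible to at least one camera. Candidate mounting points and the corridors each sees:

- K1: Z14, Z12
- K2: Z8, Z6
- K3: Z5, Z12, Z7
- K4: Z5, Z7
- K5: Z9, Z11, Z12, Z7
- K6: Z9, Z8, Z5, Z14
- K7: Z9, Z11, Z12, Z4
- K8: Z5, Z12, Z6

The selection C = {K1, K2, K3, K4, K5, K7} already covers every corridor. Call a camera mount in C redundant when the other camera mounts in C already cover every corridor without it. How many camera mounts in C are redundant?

3

Drop K1: Z14 uncovered — not redundant.
Drop K2: Z8, Z6 uncovered — not redundant.
Drop K3: the rest still cover every corridor — redundant.
Drop K4: the rest still cover every corridor — redundant.
Drop K5: the rest still cover every corridor — redundant.
Drop K7: Z4 uncovered — not redundant.
3 redundant: K3, K4, K5.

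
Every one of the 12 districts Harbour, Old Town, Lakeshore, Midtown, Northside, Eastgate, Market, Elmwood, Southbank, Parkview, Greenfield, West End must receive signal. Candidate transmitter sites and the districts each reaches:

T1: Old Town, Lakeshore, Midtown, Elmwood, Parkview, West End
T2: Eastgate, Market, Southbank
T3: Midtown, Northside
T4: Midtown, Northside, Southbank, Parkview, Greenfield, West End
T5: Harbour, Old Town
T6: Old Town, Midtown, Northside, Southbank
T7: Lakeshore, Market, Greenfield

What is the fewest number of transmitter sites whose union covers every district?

4

T1, T2, T4, T5 together cover {Harbour, Old Town, Lakeshore, Midtown, Northside, Eastgate, Market, Elmwood, Southbank, Parkview, Greenfield, West End} — every district.
No 3 of the 7 transmitter sites cover everything (all 35 triples fall short), so 4 is minimum.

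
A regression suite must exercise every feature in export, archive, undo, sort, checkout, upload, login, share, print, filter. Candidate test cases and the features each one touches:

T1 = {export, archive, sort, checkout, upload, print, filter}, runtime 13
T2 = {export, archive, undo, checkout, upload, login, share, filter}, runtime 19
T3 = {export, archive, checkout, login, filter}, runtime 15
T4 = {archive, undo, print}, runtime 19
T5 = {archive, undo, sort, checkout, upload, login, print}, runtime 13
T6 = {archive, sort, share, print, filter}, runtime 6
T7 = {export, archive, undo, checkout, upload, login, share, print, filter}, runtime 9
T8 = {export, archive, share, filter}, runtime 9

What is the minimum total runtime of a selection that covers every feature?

15

T6, T7 cover every feature at runtime 6 + 9 = 15.
Any cover uses at least 2 test cases; among all covering selections none totals below 15.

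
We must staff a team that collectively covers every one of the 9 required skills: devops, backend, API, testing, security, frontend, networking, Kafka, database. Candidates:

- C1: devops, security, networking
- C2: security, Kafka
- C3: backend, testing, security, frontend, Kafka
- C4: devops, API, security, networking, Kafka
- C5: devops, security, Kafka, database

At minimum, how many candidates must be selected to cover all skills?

3

C3, C4, C5 together cover {devops, backend, API, testing, security, frontend, networking, Kafka, database} — every skill.
No 2 of the 5 candidates cover everything (all 10 pairs fall short), so 3 is minimum.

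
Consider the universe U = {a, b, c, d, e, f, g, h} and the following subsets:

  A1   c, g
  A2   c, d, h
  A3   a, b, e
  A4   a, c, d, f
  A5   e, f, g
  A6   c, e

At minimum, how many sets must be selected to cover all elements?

A2, A3, A5 together cover {a, b, c, d, e, f, g, h} — every element.
No 2 of the 6 sets cover everything (all 15 pairs fall short), so 3 is minimum.
Greedy (largest uncovered first) would take A4, A3, A1, A2 — 4 sets — but 3 suffice.

3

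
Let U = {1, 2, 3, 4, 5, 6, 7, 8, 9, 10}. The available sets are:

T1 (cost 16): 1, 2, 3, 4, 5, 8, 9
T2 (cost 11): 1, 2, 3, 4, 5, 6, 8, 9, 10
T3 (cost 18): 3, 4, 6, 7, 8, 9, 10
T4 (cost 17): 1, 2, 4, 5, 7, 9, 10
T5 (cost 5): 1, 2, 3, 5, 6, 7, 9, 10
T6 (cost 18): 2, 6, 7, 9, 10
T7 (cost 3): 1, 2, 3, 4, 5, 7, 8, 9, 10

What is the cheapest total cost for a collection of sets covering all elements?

8

T5, T7 cover every element at cost 5 + 3 = 8.
Any cover uses at least 2 sets; among all covering selections none totals below 8.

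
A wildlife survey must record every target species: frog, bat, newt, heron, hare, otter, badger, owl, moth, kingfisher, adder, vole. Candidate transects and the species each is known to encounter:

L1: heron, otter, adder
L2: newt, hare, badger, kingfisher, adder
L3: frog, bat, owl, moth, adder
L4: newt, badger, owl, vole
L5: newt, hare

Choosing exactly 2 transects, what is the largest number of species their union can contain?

9

Choosing L2, L3 covers {frog, bat, newt, hare, badger, owl, moth, kingfisher, adder} — 9 species.
No choice of 2 transects does better; here heron, otter, vole are left uncovered.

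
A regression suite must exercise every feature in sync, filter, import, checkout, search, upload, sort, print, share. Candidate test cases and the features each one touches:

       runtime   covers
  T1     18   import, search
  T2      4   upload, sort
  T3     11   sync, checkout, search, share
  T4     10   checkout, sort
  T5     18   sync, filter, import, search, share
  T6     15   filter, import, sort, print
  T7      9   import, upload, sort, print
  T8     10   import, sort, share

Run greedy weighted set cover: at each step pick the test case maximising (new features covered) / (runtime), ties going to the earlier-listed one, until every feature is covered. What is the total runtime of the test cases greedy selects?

39

Pick 1: T2 adds 2 new (upload, sort) at runtime 4 (ratio 2/4).
Pick 2: T3 adds 4 new (sync, checkout, search, share) at runtime 11 (ratio 4/11).
Pick 3: T7 adds 2 new (import, print) at runtime 9 (ratio 2/9).
Pick 4: T6 adds 1 new (filter) at runtime 15 (ratio 1/15).
Greedy total runtime: 4 + 11 + 9 + 15 = 39. (The true optimum is 30, so greedy overshoots here.)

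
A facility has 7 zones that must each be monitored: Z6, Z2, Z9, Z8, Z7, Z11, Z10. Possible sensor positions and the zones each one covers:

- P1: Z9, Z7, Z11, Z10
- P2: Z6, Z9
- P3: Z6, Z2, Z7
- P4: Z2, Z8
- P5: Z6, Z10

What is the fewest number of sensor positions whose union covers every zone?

P1, P2, P4 together cover {Z6, Z2, Z9, Z8, Z7, Z11, Z10} — every zone.
No 2 of the 5 sensor positions cover everything (all 10 pairs fall short), so 3 is minimum.

3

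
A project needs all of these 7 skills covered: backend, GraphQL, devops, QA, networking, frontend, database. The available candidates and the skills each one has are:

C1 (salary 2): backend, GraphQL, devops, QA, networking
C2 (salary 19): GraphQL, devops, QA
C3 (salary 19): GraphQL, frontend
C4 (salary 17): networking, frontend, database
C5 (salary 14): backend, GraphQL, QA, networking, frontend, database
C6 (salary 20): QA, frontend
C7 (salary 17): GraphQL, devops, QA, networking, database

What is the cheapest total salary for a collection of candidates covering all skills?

16

C1, C5 cover every skill at salary 2 + 14 = 16.
Any cover uses at least 2 candidates; among all covering selections none totals below 16.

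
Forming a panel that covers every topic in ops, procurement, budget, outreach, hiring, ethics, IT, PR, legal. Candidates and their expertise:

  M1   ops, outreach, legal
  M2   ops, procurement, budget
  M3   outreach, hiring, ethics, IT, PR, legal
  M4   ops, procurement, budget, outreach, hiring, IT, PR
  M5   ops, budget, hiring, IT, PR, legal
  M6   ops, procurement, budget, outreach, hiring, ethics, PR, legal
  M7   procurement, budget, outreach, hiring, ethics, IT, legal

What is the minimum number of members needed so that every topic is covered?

2

M2, M3 together cover {ops, procurement, budget, outreach, hiring, ethics, IT, PR, legal} — every topic.
No single member contains all 9 topics, so 2 is optimal.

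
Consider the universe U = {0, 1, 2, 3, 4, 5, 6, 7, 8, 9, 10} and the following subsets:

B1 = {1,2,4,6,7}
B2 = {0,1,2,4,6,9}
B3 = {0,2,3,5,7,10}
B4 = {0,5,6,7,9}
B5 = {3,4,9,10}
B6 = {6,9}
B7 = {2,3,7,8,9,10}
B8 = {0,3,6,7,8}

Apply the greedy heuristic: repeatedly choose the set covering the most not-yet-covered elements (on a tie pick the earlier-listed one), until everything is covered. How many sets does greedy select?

Pick 1: B2 covers 6 new elements (0, 1, 2, 4, 6, 9).
Pick 2: B3 covers 4 new elements (3, 5, 7, 10).
Pick 3: B7 covers 1 new elements (8).
Greedy uses 3 sets.

3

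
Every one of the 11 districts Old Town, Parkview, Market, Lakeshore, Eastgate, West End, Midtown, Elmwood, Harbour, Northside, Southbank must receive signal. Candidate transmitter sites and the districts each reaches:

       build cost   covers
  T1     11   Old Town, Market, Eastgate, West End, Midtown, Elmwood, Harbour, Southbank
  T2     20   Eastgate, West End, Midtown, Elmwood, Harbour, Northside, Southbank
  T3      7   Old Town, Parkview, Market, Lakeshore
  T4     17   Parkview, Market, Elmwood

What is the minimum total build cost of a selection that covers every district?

27

T2, T3 cover every district at build cost 20 + 7 = 27.
Any cover uses at least 2 transmitter sites; among all covering selections none totals below 27.
Greedy by coverage-per-build cost would pick T1, T3, T2 for 38 — worse than the optimum 27.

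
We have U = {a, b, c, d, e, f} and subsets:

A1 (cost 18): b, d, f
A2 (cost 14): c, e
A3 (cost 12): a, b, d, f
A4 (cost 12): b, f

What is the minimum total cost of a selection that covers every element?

A2, A3 cover every element at cost 14 + 12 = 26.
Any cover uses at least 2 sets; among all covering selections none totals below 26.

26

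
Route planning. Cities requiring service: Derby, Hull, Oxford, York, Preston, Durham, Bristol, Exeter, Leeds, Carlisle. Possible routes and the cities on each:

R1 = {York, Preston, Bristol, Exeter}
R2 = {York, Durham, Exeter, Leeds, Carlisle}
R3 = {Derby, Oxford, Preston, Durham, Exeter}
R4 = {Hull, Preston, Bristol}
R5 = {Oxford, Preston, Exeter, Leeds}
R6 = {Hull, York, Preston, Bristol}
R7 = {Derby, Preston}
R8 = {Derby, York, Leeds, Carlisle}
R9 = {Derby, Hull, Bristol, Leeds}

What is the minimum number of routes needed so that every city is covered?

3

R2, R3, R4 together cover {Derby, Hull, Oxford, York, Preston, Durham, Bristol, Exeter, Leeds, Carlisle} — every city.
No 2 of the 9 routes cover everything (all 36 pairs fall short), so 3 is minimum.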